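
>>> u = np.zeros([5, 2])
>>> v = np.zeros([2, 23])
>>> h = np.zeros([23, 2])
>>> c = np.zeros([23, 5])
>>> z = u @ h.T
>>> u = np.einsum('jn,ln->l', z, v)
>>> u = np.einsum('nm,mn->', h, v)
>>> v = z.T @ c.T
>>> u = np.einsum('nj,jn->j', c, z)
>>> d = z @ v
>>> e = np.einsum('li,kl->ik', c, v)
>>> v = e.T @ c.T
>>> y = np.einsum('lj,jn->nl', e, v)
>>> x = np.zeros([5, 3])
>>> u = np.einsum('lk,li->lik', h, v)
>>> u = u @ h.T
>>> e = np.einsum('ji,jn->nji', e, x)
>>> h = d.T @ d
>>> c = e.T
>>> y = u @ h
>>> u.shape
(23, 23, 23)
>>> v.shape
(23, 23)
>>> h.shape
(23, 23)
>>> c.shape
(23, 5, 3)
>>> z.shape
(5, 23)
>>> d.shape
(5, 23)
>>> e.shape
(3, 5, 23)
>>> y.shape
(23, 23, 23)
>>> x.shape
(5, 3)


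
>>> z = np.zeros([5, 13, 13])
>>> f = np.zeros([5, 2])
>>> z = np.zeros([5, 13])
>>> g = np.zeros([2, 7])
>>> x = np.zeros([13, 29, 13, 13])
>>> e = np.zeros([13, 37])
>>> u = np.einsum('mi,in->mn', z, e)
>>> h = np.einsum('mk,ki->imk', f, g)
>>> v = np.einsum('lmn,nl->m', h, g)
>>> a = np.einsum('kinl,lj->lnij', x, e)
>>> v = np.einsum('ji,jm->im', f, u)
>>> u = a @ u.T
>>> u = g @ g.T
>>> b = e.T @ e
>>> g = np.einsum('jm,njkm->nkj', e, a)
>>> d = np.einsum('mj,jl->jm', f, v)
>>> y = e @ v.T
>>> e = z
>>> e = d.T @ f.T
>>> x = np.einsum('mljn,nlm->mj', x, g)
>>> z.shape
(5, 13)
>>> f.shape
(5, 2)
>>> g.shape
(13, 29, 13)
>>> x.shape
(13, 13)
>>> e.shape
(5, 5)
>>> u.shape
(2, 2)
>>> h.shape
(7, 5, 2)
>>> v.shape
(2, 37)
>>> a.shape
(13, 13, 29, 37)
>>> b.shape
(37, 37)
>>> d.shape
(2, 5)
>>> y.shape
(13, 2)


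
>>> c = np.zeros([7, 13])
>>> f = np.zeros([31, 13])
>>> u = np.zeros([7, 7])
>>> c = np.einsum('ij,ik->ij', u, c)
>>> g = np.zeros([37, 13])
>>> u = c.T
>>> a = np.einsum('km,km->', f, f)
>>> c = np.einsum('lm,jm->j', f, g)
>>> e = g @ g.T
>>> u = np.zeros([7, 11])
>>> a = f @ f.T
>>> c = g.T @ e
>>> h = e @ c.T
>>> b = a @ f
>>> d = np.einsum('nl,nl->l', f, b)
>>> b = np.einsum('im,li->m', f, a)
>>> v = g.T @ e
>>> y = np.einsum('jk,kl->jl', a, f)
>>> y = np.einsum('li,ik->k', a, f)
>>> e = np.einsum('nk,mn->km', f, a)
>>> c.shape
(13, 37)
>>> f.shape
(31, 13)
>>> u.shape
(7, 11)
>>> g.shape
(37, 13)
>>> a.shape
(31, 31)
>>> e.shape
(13, 31)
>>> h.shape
(37, 13)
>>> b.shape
(13,)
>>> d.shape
(13,)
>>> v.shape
(13, 37)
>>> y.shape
(13,)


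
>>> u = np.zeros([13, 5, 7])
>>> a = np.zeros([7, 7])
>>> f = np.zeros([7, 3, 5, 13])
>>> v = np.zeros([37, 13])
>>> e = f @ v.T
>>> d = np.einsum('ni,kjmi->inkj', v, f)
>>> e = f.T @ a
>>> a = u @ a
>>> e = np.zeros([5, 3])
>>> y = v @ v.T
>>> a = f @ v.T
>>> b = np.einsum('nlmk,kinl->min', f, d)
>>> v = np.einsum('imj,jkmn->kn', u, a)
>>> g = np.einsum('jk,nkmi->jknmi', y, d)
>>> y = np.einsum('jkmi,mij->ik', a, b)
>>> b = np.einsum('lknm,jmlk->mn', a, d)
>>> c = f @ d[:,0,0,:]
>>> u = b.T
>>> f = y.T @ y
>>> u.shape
(5, 37)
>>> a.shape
(7, 3, 5, 37)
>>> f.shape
(3, 3)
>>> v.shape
(3, 37)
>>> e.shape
(5, 3)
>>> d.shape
(13, 37, 7, 3)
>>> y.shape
(37, 3)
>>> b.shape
(37, 5)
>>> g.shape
(37, 37, 13, 7, 3)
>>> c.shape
(7, 3, 5, 3)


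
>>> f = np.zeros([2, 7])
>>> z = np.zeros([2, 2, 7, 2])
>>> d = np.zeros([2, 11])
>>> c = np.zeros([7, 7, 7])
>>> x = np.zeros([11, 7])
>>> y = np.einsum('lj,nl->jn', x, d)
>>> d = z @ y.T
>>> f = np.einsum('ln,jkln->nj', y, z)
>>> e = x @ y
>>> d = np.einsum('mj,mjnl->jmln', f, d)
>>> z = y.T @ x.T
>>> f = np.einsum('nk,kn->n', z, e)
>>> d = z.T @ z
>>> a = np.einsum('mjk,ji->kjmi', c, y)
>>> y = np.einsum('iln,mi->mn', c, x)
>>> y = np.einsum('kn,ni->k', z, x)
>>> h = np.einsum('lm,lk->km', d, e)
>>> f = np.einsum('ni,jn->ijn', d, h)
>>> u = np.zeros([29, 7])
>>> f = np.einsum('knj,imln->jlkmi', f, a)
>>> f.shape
(11, 7, 11, 7, 7)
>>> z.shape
(2, 11)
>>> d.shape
(11, 11)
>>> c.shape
(7, 7, 7)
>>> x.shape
(11, 7)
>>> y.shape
(2,)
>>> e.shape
(11, 2)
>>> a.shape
(7, 7, 7, 2)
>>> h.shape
(2, 11)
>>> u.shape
(29, 7)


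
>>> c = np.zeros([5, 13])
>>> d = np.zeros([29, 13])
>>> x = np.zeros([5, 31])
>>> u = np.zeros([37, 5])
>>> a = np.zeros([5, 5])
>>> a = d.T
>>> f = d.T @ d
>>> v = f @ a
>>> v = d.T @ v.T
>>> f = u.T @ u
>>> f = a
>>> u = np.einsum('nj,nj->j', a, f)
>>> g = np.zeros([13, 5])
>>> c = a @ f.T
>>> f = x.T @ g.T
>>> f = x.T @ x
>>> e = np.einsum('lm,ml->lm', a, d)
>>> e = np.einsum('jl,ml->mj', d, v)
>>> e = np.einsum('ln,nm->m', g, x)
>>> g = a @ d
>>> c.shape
(13, 13)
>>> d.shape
(29, 13)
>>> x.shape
(5, 31)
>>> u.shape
(29,)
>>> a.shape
(13, 29)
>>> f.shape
(31, 31)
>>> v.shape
(13, 13)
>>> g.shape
(13, 13)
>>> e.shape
(31,)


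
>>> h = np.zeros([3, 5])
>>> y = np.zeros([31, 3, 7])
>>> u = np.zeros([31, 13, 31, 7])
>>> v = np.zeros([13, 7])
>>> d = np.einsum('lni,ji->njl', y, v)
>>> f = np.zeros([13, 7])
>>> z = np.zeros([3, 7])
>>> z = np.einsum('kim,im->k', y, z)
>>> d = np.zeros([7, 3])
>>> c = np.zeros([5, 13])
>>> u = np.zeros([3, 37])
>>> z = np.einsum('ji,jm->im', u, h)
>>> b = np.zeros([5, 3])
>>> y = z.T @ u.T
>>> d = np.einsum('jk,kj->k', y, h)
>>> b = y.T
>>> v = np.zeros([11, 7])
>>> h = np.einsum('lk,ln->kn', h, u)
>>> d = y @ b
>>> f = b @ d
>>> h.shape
(5, 37)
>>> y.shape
(5, 3)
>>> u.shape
(3, 37)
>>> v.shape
(11, 7)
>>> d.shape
(5, 5)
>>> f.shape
(3, 5)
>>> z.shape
(37, 5)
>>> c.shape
(5, 13)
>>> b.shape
(3, 5)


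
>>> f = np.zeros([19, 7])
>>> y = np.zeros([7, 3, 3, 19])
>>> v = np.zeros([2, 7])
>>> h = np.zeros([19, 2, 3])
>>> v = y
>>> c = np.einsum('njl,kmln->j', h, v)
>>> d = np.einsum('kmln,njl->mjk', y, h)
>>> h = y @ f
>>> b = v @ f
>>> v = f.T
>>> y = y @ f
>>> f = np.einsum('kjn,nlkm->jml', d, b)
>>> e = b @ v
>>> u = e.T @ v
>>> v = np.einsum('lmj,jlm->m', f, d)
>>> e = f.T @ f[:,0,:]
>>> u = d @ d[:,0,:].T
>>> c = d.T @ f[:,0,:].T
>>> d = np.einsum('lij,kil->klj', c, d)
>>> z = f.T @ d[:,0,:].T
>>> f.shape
(2, 7, 3)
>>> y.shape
(7, 3, 3, 7)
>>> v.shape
(7,)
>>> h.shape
(7, 3, 3, 7)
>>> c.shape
(7, 2, 2)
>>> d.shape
(3, 7, 2)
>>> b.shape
(7, 3, 3, 7)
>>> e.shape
(3, 7, 3)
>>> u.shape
(3, 2, 3)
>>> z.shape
(3, 7, 3)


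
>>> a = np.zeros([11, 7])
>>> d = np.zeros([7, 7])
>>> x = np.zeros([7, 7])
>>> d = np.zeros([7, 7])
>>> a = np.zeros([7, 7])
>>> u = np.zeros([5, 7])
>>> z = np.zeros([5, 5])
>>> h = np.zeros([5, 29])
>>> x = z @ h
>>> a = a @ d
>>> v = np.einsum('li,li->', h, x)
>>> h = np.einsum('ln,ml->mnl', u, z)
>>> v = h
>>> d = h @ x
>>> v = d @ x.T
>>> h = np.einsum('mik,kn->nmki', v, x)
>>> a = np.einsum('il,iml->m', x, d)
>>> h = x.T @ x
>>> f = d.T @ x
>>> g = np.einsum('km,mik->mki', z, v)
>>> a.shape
(7,)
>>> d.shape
(5, 7, 29)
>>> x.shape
(5, 29)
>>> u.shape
(5, 7)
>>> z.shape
(5, 5)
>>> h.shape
(29, 29)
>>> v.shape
(5, 7, 5)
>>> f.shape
(29, 7, 29)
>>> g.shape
(5, 5, 7)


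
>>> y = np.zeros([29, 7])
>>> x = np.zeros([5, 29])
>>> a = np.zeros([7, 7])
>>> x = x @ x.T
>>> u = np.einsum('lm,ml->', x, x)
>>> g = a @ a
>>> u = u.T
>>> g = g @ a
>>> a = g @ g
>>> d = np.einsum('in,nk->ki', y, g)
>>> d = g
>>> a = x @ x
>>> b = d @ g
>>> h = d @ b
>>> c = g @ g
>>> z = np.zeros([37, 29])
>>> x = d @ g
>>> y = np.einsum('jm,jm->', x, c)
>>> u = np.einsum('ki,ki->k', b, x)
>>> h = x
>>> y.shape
()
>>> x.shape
(7, 7)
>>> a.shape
(5, 5)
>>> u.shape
(7,)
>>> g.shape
(7, 7)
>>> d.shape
(7, 7)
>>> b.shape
(7, 7)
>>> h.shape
(7, 7)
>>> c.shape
(7, 7)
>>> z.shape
(37, 29)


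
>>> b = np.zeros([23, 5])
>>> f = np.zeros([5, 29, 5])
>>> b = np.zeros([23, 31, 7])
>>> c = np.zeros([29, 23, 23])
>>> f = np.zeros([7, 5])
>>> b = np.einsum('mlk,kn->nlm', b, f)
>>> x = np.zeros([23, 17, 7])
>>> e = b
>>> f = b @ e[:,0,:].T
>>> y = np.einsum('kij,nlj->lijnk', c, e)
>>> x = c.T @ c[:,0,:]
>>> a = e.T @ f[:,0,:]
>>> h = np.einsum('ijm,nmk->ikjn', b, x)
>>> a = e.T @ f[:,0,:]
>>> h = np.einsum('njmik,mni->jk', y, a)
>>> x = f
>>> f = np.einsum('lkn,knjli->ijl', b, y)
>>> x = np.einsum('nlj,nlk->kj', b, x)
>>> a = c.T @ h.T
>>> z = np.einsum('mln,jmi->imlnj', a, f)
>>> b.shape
(5, 31, 23)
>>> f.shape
(29, 23, 5)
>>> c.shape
(29, 23, 23)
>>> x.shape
(5, 23)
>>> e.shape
(5, 31, 23)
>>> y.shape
(31, 23, 23, 5, 29)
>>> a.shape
(23, 23, 23)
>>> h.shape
(23, 29)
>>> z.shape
(5, 23, 23, 23, 29)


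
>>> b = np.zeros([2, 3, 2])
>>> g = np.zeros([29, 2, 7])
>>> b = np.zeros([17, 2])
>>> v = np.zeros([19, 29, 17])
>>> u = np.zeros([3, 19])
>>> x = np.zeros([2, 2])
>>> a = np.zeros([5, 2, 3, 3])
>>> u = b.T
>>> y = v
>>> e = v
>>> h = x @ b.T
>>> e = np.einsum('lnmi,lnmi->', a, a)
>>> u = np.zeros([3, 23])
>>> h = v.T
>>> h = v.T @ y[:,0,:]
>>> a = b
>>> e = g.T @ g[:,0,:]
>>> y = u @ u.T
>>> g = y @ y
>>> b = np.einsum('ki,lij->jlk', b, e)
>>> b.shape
(7, 7, 17)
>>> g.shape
(3, 3)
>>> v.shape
(19, 29, 17)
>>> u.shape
(3, 23)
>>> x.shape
(2, 2)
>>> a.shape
(17, 2)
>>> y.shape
(3, 3)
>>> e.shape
(7, 2, 7)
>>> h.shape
(17, 29, 17)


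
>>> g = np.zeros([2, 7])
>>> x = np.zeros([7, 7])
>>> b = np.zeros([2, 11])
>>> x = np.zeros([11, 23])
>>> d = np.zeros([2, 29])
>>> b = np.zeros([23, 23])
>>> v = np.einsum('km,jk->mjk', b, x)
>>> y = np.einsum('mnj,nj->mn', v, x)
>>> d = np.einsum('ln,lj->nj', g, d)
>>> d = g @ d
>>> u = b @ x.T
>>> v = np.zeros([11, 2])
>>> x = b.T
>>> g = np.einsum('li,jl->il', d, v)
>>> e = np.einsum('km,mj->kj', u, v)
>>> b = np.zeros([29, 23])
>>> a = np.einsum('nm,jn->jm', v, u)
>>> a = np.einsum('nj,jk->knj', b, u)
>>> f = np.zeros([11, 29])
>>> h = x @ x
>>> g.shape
(29, 2)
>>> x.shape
(23, 23)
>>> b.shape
(29, 23)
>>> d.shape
(2, 29)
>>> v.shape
(11, 2)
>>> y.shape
(23, 11)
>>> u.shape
(23, 11)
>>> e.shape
(23, 2)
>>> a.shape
(11, 29, 23)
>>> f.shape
(11, 29)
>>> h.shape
(23, 23)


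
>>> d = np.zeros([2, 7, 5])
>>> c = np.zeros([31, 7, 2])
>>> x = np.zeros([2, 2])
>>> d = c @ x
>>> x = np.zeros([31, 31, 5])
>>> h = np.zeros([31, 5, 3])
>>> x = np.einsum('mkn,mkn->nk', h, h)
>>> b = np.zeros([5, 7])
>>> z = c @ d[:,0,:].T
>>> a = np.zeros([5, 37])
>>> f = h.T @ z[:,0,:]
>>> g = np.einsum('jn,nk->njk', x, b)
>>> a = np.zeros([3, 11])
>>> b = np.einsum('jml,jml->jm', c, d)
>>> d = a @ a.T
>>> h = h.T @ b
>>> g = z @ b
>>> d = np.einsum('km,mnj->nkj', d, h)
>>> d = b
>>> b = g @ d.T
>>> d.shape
(31, 7)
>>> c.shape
(31, 7, 2)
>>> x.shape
(3, 5)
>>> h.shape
(3, 5, 7)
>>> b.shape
(31, 7, 31)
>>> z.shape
(31, 7, 31)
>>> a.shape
(3, 11)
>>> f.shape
(3, 5, 31)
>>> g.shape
(31, 7, 7)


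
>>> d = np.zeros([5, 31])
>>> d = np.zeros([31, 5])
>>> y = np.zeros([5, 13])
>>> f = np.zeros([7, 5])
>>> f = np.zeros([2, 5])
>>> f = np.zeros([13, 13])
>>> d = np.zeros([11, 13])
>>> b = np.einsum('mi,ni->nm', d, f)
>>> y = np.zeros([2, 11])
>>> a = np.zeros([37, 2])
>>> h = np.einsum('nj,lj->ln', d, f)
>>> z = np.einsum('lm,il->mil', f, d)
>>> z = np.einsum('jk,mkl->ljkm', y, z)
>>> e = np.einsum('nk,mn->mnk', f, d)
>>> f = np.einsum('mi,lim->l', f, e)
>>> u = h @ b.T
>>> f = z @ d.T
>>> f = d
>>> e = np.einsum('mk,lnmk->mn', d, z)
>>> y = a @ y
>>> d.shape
(11, 13)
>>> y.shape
(37, 11)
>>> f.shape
(11, 13)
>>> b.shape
(13, 11)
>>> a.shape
(37, 2)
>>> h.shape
(13, 11)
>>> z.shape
(13, 2, 11, 13)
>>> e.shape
(11, 2)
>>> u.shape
(13, 13)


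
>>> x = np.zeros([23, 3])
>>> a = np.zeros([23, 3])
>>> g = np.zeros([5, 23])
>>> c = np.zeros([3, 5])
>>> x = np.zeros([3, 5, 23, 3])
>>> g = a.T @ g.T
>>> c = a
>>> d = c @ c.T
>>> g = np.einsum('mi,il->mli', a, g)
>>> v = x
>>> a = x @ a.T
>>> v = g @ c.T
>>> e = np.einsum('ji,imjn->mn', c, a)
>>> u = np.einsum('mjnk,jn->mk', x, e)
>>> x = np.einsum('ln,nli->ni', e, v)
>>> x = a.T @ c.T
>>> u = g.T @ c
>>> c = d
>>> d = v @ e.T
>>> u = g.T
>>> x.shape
(23, 23, 5, 23)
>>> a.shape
(3, 5, 23, 23)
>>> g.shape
(23, 5, 3)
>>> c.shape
(23, 23)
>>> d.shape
(23, 5, 5)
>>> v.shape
(23, 5, 23)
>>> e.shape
(5, 23)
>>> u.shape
(3, 5, 23)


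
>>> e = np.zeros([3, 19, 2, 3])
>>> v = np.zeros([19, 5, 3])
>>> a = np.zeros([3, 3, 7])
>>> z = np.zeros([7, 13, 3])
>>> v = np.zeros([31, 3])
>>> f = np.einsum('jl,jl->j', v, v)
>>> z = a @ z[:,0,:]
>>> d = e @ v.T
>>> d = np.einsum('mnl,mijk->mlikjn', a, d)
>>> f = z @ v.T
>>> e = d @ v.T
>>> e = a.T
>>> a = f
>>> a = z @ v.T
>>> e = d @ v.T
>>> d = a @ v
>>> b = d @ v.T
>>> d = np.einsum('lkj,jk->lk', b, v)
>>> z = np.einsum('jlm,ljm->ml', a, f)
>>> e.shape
(3, 7, 19, 31, 2, 31)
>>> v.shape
(31, 3)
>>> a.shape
(3, 3, 31)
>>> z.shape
(31, 3)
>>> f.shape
(3, 3, 31)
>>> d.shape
(3, 3)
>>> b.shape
(3, 3, 31)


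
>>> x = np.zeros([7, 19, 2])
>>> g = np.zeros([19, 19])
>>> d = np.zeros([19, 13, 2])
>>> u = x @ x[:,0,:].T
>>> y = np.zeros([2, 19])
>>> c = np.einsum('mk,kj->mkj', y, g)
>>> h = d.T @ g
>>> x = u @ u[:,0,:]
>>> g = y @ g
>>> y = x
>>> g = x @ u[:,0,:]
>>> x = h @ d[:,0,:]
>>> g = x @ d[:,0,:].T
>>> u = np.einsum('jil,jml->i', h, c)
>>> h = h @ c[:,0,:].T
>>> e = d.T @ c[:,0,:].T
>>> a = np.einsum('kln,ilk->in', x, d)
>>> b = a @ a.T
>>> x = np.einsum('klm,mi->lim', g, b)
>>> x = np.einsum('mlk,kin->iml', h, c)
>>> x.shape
(19, 2, 13)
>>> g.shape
(2, 13, 19)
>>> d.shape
(19, 13, 2)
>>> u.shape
(13,)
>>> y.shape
(7, 19, 7)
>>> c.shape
(2, 19, 19)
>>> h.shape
(2, 13, 2)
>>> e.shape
(2, 13, 2)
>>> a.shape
(19, 2)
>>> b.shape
(19, 19)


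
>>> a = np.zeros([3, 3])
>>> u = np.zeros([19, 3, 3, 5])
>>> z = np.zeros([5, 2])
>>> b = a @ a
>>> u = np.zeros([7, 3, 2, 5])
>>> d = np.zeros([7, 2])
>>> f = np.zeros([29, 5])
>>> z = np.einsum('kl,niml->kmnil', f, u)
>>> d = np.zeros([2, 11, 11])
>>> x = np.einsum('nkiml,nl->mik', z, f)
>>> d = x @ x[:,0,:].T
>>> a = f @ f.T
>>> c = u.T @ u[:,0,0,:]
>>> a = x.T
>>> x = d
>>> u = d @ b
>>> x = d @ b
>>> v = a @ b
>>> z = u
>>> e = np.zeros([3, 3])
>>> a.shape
(2, 7, 3)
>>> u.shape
(3, 7, 3)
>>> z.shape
(3, 7, 3)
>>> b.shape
(3, 3)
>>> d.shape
(3, 7, 3)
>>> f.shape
(29, 5)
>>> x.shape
(3, 7, 3)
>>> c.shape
(5, 2, 3, 5)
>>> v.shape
(2, 7, 3)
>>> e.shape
(3, 3)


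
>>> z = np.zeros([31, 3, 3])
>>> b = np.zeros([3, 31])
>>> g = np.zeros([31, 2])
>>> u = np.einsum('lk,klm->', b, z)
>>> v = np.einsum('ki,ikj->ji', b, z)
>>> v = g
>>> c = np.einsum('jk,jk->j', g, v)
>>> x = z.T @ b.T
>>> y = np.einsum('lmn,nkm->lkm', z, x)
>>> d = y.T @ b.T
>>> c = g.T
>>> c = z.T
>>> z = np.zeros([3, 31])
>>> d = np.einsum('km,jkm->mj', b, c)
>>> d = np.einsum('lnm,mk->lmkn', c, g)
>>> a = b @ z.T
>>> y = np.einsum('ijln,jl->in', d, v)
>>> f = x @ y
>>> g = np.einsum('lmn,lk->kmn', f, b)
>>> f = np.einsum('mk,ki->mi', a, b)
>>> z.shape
(3, 31)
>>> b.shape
(3, 31)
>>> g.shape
(31, 3, 3)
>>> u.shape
()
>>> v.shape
(31, 2)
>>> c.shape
(3, 3, 31)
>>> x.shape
(3, 3, 3)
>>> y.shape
(3, 3)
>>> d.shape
(3, 31, 2, 3)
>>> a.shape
(3, 3)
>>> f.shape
(3, 31)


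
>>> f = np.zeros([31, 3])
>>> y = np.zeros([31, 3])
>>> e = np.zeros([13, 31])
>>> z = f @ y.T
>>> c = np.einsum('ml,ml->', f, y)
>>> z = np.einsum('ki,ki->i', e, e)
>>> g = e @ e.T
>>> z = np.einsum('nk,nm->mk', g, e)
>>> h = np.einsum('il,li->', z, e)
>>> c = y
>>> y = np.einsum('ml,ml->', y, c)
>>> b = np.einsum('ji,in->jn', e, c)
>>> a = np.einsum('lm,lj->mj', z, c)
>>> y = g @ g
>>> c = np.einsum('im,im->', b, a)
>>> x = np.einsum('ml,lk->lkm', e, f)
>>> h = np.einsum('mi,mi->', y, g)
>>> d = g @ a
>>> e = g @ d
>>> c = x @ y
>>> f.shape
(31, 3)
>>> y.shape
(13, 13)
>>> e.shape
(13, 3)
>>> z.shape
(31, 13)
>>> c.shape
(31, 3, 13)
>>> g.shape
(13, 13)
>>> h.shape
()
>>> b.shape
(13, 3)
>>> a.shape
(13, 3)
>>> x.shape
(31, 3, 13)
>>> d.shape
(13, 3)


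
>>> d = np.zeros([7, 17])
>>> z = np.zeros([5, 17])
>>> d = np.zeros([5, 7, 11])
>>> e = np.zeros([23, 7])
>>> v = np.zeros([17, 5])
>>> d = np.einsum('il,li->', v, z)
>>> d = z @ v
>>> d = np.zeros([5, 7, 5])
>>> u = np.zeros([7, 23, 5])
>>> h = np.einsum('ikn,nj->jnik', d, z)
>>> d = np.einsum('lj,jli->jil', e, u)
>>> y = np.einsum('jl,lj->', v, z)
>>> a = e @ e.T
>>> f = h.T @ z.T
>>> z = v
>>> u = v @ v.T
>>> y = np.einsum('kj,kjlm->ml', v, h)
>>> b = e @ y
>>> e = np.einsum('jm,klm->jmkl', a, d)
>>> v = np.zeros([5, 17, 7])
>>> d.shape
(7, 5, 23)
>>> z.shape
(17, 5)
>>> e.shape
(23, 23, 7, 5)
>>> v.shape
(5, 17, 7)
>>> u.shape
(17, 17)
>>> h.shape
(17, 5, 5, 7)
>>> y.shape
(7, 5)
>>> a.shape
(23, 23)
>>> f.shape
(7, 5, 5, 5)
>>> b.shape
(23, 5)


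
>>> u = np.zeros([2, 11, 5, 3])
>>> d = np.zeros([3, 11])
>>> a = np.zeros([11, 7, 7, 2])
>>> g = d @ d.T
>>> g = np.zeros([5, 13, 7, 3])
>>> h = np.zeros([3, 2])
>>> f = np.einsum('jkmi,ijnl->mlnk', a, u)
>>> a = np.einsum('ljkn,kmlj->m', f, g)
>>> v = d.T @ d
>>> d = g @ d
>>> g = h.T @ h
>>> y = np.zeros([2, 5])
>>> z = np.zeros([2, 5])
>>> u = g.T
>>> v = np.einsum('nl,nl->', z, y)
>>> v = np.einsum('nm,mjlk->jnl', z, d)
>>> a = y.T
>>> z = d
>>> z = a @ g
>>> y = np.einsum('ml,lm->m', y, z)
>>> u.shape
(2, 2)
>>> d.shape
(5, 13, 7, 11)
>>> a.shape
(5, 2)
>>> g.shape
(2, 2)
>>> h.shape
(3, 2)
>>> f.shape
(7, 3, 5, 7)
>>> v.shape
(13, 2, 7)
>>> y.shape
(2,)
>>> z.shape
(5, 2)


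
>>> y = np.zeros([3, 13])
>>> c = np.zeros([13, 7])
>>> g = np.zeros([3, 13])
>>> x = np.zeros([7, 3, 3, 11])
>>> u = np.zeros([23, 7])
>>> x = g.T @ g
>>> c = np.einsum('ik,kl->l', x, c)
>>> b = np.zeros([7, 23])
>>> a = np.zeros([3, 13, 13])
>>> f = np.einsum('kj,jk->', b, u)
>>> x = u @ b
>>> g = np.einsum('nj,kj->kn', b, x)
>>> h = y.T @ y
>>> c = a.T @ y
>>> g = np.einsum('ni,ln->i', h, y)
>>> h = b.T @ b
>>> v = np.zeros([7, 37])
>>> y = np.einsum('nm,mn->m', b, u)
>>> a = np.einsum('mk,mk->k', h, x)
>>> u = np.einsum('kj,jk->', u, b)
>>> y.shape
(23,)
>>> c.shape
(13, 13, 13)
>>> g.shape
(13,)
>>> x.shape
(23, 23)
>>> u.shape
()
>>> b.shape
(7, 23)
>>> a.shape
(23,)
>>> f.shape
()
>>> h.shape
(23, 23)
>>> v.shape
(7, 37)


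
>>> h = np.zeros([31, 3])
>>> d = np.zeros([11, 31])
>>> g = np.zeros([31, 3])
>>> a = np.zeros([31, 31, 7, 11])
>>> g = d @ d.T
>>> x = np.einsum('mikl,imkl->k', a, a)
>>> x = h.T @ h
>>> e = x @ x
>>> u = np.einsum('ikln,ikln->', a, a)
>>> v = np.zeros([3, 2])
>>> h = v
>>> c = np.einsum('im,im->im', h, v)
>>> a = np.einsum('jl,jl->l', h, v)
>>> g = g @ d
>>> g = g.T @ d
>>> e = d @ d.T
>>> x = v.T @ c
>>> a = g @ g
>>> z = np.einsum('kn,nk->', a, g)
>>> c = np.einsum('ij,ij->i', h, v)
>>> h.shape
(3, 2)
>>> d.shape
(11, 31)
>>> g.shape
(31, 31)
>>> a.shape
(31, 31)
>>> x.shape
(2, 2)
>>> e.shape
(11, 11)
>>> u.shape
()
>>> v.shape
(3, 2)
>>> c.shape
(3,)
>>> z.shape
()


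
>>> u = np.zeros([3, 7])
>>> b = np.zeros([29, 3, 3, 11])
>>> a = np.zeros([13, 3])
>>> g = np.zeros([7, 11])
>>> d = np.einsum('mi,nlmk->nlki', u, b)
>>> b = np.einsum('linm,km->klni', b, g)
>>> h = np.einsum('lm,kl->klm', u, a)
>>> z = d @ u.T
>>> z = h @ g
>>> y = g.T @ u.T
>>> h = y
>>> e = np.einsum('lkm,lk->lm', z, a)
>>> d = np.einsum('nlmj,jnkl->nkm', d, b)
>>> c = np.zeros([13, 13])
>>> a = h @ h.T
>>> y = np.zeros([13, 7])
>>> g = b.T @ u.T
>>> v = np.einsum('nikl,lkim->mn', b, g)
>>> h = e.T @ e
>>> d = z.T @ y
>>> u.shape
(3, 7)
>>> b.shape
(7, 29, 3, 3)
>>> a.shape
(11, 11)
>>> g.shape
(3, 3, 29, 3)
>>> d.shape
(11, 3, 7)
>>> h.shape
(11, 11)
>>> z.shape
(13, 3, 11)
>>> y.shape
(13, 7)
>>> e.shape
(13, 11)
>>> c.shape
(13, 13)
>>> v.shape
(3, 7)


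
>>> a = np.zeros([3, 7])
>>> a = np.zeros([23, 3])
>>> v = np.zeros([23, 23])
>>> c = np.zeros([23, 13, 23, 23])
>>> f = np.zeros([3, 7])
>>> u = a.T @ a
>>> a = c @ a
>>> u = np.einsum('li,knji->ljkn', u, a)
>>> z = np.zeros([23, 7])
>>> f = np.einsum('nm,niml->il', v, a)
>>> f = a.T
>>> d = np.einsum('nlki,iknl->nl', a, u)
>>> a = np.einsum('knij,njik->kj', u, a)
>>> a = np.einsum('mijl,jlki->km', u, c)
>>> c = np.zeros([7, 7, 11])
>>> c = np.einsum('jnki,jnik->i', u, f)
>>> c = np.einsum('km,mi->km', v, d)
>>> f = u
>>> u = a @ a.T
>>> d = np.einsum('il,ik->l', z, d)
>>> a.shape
(23, 3)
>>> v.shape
(23, 23)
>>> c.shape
(23, 23)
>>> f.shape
(3, 23, 23, 13)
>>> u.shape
(23, 23)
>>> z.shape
(23, 7)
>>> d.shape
(7,)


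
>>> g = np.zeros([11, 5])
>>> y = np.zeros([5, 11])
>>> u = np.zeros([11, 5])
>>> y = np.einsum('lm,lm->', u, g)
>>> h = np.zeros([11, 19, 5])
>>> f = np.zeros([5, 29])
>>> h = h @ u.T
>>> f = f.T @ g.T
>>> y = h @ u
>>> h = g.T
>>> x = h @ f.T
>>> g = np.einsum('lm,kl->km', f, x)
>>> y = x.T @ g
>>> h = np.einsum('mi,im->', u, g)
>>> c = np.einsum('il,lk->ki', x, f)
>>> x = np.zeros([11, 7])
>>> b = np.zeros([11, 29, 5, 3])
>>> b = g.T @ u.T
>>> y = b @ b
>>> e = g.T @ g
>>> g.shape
(5, 11)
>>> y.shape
(11, 11)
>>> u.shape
(11, 5)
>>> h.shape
()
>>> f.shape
(29, 11)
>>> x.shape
(11, 7)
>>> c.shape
(11, 5)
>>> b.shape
(11, 11)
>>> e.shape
(11, 11)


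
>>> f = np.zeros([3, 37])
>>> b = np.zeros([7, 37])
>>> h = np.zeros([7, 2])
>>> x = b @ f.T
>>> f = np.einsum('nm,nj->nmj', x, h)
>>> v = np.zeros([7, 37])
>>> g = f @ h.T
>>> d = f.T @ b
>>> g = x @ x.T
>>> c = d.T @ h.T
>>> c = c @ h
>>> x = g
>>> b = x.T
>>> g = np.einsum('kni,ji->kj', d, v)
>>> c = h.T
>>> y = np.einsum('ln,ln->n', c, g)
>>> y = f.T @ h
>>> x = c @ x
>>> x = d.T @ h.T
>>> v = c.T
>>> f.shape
(7, 3, 2)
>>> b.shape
(7, 7)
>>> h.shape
(7, 2)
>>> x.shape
(37, 3, 7)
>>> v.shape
(7, 2)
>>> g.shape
(2, 7)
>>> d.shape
(2, 3, 37)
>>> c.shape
(2, 7)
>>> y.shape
(2, 3, 2)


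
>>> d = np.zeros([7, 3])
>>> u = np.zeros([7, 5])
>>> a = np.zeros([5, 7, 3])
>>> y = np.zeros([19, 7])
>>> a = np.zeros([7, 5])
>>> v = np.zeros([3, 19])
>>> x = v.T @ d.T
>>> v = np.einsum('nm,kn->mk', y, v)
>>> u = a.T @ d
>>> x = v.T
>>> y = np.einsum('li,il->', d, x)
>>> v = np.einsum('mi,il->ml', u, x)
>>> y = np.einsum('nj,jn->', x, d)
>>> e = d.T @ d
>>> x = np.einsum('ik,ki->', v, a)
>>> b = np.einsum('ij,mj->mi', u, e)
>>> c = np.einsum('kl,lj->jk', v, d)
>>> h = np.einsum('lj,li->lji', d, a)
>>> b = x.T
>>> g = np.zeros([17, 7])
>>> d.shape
(7, 3)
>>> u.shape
(5, 3)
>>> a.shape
(7, 5)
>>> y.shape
()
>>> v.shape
(5, 7)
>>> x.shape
()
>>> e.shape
(3, 3)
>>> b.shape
()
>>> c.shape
(3, 5)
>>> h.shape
(7, 3, 5)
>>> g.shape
(17, 7)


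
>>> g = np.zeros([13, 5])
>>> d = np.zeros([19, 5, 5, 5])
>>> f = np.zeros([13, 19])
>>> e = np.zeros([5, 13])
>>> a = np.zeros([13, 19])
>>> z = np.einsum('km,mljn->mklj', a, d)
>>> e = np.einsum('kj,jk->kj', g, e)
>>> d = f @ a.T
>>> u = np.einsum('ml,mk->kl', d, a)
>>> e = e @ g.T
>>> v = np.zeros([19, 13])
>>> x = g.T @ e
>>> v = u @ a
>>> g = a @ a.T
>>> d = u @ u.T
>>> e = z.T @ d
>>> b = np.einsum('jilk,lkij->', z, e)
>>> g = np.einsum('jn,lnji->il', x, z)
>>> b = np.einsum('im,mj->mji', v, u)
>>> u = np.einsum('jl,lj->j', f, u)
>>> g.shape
(5, 19)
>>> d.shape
(19, 19)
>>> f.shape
(13, 19)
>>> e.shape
(5, 5, 13, 19)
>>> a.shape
(13, 19)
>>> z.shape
(19, 13, 5, 5)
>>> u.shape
(13,)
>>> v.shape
(19, 19)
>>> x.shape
(5, 13)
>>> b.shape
(19, 13, 19)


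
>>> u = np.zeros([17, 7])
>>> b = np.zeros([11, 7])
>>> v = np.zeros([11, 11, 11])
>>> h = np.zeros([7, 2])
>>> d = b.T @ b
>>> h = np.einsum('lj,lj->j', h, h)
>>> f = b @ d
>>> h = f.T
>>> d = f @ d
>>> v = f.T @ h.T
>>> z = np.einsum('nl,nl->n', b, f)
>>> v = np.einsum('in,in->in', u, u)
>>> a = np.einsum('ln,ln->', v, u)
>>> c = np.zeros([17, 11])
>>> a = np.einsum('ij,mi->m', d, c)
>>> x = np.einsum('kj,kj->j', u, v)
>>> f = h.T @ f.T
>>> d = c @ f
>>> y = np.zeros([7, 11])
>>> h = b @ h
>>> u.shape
(17, 7)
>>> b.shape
(11, 7)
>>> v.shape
(17, 7)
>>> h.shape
(11, 11)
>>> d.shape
(17, 11)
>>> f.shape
(11, 11)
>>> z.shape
(11,)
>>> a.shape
(17,)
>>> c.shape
(17, 11)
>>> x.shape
(7,)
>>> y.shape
(7, 11)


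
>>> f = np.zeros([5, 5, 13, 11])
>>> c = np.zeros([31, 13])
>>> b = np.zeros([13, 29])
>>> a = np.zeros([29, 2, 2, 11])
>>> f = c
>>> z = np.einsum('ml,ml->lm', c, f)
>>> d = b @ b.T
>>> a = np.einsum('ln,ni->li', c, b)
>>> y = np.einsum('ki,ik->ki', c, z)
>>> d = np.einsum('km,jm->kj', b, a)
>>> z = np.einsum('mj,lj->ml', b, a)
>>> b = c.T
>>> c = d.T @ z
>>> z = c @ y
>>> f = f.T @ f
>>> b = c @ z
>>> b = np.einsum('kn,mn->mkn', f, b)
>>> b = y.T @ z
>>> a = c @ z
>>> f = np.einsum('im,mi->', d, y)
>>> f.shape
()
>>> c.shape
(31, 31)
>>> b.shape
(13, 13)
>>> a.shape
(31, 13)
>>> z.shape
(31, 13)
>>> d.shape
(13, 31)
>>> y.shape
(31, 13)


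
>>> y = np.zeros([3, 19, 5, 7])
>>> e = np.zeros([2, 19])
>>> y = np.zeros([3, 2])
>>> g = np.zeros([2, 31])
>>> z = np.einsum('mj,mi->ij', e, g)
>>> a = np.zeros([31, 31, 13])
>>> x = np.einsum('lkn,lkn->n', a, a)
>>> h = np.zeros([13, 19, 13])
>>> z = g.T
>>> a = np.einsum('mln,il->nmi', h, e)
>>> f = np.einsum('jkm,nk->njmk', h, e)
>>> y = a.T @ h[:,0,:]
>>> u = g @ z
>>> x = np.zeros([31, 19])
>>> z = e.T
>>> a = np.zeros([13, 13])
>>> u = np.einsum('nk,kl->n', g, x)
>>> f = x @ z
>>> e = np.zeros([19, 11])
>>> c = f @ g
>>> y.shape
(2, 13, 13)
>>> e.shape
(19, 11)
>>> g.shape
(2, 31)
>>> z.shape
(19, 2)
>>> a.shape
(13, 13)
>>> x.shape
(31, 19)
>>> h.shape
(13, 19, 13)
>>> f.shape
(31, 2)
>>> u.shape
(2,)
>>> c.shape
(31, 31)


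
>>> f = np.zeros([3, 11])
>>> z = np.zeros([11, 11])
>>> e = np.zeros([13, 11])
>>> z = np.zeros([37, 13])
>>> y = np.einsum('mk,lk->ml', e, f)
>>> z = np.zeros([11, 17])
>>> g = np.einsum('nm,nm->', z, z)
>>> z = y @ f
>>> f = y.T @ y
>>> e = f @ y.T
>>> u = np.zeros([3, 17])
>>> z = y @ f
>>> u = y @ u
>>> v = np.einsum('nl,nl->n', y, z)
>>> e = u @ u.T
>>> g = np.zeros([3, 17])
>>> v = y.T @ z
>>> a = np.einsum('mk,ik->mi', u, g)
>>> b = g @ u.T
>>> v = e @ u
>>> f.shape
(3, 3)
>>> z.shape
(13, 3)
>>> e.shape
(13, 13)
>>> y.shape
(13, 3)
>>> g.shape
(3, 17)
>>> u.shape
(13, 17)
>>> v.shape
(13, 17)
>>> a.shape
(13, 3)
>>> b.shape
(3, 13)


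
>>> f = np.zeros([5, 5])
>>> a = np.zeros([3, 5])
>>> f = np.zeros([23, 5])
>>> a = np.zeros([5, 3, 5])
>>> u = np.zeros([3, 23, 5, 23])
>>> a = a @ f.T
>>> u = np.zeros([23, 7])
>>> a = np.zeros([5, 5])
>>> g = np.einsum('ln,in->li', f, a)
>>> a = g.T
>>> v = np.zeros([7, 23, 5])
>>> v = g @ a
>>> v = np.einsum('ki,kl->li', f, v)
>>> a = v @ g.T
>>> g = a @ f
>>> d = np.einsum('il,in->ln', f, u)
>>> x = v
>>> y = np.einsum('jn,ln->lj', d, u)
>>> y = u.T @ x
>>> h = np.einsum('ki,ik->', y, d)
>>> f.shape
(23, 5)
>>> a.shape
(23, 23)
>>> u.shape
(23, 7)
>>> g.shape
(23, 5)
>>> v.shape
(23, 5)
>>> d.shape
(5, 7)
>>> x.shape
(23, 5)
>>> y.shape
(7, 5)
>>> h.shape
()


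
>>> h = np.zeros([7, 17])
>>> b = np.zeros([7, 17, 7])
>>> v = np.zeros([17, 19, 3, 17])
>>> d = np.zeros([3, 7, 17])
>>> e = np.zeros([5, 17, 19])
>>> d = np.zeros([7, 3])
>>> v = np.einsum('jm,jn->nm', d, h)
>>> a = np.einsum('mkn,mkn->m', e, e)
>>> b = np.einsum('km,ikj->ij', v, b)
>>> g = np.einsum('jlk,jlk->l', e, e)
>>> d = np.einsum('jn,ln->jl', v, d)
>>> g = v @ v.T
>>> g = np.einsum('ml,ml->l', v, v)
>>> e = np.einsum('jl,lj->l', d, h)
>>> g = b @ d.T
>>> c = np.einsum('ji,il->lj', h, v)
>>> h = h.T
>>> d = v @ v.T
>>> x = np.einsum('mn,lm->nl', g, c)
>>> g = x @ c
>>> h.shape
(17, 7)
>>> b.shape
(7, 7)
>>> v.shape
(17, 3)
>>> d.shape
(17, 17)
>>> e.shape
(7,)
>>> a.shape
(5,)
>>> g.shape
(17, 7)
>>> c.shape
(3, 7)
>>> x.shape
(17, 3)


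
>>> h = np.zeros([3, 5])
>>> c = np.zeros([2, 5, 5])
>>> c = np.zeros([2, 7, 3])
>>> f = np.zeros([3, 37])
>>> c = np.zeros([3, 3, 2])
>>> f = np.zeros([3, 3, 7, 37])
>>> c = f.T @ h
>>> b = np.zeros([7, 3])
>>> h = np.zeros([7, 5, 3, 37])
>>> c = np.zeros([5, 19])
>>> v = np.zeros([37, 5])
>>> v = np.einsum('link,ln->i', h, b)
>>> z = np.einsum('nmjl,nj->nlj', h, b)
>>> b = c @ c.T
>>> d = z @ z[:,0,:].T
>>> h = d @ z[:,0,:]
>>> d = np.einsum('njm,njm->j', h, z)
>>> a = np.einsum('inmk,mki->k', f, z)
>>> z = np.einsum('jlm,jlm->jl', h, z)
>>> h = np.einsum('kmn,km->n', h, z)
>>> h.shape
(3,)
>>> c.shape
(5, 19)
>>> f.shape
(3, 3, 7, 37)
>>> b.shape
(5, 5)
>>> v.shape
(5,)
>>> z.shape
(7, 37)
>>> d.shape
(37,)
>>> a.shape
(37,)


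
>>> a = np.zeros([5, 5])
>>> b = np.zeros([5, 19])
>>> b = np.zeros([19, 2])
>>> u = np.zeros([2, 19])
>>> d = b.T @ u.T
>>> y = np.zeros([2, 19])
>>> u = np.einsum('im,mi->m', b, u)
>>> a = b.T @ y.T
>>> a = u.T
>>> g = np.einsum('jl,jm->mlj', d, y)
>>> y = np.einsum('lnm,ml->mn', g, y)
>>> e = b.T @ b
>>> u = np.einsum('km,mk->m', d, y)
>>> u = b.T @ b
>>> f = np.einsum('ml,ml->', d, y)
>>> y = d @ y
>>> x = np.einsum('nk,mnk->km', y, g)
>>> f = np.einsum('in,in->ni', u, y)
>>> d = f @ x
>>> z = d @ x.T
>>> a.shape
(2,)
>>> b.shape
(19, 2)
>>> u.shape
(2, 2)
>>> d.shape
(2, 19)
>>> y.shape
(2, 2)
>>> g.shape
(19, 2, 2)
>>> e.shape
(2, 2)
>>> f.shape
(2, 2)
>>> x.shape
(2, 19)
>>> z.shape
(2, 2)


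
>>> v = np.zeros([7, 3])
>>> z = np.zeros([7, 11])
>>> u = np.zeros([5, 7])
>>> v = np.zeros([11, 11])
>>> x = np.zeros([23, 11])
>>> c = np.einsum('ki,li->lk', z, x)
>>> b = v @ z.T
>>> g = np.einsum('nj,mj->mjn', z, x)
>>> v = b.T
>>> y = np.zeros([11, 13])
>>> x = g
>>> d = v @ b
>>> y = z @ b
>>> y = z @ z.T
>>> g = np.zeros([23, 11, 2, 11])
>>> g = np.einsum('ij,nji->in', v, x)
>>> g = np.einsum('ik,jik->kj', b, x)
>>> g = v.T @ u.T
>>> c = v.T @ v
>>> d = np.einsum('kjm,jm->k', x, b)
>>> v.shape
(7, 11)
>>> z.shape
(7, 11)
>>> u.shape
(5, 7)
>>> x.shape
(23, 11, 7)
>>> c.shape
(11, 11)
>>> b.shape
(11, 7)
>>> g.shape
(11, 5)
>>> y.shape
(7, 7)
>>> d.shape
(23,)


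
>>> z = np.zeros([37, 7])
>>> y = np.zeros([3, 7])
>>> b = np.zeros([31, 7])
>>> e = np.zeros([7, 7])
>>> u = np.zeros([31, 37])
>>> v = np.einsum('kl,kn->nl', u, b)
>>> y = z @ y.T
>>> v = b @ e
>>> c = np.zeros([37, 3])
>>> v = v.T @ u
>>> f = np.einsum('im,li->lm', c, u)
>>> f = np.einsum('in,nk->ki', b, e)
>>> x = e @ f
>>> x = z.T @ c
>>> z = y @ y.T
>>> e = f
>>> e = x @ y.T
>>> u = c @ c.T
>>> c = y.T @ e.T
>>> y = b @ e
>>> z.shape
(37, 37)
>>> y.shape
(31, 37)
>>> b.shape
(31, 7)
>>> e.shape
(7, 37)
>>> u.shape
(37, 37)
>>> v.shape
(7, 37)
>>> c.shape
(3, 7)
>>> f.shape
(7, 31)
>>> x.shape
(7, 3)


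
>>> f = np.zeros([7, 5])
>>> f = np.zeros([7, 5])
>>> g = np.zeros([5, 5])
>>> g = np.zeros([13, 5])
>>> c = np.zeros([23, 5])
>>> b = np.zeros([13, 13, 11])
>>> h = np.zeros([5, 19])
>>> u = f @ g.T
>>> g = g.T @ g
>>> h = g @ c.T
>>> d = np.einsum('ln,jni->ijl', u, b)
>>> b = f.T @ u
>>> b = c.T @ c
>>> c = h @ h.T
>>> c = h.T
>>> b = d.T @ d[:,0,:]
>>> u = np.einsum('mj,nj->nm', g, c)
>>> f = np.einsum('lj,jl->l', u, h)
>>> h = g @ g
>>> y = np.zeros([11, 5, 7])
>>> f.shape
(23,)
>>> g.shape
(5, 5)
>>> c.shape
(23, 5)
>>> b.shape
(7, 13, 7)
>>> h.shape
(5, 5)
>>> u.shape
(23, 5)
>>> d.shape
(11, 13, 7)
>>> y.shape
(11, 5, 7)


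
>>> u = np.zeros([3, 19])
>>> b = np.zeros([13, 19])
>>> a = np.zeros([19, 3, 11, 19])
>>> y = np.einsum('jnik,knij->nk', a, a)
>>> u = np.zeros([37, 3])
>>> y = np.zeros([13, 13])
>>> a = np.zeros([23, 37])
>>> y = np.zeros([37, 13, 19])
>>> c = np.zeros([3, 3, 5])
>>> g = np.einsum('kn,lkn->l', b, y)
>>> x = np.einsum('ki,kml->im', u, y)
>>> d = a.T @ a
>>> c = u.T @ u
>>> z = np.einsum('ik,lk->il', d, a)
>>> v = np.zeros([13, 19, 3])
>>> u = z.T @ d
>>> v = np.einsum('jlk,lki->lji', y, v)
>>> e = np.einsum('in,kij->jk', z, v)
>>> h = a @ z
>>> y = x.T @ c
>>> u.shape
(23, 37)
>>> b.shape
(13, 19)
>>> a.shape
(23, 37)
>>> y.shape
(13, 3)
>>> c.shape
(3, 3)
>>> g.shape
(37,)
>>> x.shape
(3, 13)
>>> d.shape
(37, 37)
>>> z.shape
(37, 23)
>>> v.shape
(13, 37, 3)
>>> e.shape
(3, 13)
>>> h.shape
(23, 23)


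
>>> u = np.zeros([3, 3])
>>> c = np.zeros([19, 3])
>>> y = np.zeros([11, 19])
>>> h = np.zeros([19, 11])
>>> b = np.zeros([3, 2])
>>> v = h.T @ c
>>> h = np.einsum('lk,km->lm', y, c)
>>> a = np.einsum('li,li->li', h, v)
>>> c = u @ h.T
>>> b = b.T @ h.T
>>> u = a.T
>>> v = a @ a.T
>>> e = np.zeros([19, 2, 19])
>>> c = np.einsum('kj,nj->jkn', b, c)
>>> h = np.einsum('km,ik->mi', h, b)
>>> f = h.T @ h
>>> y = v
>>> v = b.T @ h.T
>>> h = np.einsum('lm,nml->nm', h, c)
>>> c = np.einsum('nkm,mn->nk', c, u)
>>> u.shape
(3, 11)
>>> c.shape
(11, 2)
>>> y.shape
(11, 11)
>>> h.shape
(11, 2)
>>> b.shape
(2, 11)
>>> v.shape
(11, 3)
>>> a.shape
(11, 3)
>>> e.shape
(19, 2, 19)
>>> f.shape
(2, 2)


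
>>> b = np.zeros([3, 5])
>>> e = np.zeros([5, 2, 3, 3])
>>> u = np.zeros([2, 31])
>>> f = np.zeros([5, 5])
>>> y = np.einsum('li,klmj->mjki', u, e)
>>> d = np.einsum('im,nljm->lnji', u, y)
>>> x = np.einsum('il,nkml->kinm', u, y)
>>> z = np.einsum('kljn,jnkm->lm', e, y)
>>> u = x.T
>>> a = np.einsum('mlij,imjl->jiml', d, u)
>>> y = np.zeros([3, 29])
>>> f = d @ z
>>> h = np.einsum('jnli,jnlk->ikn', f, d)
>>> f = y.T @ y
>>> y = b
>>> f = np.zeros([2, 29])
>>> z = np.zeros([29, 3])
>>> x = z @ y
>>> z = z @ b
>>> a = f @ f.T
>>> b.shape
(3, 5)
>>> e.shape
(5, 2, 3, 3)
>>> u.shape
(5, 3, 2, 3)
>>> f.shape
(2, 29)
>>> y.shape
(3, 5)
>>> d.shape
(3, 3, 5, 2)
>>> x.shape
(29, 5)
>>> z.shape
(29, 5)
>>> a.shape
(2, 2)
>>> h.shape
(31, 2, 3)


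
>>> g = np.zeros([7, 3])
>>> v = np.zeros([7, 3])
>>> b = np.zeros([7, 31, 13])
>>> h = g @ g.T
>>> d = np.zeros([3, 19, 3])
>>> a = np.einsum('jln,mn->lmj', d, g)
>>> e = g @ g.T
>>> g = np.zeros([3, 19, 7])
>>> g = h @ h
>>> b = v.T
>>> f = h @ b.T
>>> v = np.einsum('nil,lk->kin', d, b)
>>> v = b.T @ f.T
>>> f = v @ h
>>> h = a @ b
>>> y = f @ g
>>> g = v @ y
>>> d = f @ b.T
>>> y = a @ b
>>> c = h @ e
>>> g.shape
(7, 7)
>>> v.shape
(7, 7)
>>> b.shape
(3, 7)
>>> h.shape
(19, 7, 7)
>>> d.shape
(7, 3)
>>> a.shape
(19, 7, 3)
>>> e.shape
(7, 7)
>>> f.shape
(7, 7)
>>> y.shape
(19, 7, 7)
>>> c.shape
(19, 7, 7)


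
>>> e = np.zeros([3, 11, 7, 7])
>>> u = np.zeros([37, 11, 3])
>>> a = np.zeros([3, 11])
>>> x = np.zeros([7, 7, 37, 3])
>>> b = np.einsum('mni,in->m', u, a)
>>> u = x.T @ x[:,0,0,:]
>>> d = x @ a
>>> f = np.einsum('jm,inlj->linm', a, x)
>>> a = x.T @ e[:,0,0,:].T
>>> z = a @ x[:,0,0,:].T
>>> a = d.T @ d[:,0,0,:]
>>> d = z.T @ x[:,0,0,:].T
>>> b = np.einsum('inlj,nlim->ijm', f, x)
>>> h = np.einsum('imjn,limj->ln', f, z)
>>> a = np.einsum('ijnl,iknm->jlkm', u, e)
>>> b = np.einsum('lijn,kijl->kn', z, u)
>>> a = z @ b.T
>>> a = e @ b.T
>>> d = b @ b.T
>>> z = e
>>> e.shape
(3, 11, 7, 7)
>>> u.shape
(3, 37, 7, 3)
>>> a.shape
(3, 11, 7, 3)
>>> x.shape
(7, 7, 37, 3)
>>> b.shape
(3, 7)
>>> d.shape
(3, 3)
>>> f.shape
(37, 7, 7, 11)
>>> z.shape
(3, 11, 7, 7)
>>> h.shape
(3, 11)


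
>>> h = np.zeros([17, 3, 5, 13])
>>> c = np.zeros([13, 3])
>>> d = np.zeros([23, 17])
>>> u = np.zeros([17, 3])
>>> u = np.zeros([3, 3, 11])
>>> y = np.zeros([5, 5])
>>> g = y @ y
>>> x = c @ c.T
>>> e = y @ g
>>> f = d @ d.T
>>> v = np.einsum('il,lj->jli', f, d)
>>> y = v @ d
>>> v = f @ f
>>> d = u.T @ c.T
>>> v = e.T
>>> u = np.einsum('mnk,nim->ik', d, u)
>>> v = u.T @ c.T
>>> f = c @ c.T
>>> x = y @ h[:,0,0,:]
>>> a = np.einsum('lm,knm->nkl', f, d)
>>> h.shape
(17, 3, 5, 13)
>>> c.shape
(13, 3)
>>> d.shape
(11, 3, 13)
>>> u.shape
(3, 13)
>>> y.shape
(17, 23, 17)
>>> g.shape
(5, 5)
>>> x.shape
(17, 23, 13)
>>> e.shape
(5, 5)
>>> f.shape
(13, 13)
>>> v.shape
(13, 13)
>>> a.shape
(3, 11, 13)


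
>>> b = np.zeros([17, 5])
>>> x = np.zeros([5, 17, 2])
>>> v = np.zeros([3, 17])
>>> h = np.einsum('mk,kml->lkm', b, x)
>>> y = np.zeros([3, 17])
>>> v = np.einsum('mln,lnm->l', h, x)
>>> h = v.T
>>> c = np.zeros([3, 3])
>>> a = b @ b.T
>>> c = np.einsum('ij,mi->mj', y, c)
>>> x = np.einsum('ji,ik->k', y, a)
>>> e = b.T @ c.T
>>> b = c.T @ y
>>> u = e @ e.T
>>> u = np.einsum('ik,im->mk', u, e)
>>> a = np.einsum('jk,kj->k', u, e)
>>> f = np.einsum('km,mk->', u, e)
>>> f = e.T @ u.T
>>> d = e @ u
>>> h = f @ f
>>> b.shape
(17, 17)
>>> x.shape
(17,)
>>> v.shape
(5,)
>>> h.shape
(3, 3)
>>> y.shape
(3, 17)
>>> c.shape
(3, 17)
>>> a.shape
(5,)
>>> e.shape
(5, 3)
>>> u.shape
(3, 5)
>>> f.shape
(3, 3)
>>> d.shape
(5, 5)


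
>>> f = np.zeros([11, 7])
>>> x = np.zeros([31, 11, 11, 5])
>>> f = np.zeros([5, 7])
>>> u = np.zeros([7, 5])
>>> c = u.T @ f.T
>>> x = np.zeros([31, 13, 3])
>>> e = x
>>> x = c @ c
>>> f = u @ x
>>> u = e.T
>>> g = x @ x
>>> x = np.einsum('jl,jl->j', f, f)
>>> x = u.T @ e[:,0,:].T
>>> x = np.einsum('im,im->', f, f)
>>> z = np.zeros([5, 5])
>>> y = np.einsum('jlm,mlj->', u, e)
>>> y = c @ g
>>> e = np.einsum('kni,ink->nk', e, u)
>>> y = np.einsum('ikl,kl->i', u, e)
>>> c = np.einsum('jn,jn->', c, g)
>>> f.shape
(7, 5)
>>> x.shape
()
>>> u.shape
(3, 13, 31)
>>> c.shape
()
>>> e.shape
(13, 31)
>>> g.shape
(5, 5)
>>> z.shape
(5, 5)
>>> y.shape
(3,)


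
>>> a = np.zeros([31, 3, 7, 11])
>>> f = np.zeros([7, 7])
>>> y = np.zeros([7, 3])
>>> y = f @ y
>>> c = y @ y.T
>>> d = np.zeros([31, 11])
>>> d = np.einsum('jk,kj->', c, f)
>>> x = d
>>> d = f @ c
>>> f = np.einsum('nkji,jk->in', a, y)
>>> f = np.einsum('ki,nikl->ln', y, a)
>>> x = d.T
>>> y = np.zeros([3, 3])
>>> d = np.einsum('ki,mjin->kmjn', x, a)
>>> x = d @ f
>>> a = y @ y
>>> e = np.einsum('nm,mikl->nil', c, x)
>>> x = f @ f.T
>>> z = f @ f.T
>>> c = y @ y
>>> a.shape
(3, 3)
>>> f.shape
(11, 31)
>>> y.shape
(3, 3)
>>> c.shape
(3, 3)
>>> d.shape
(7, 31, 3, 11)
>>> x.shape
(11, 11)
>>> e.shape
(7, 31, 31)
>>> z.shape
(11, 11)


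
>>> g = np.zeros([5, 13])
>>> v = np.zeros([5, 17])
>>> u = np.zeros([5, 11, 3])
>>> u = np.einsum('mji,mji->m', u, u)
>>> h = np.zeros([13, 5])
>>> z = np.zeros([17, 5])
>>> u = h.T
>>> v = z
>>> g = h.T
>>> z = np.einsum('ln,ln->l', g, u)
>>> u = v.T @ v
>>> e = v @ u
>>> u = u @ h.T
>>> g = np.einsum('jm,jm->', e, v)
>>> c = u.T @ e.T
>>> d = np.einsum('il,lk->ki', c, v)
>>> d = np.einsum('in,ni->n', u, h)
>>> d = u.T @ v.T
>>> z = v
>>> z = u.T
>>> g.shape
()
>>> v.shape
(17, 5)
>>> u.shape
(5, 13)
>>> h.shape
(13, 5)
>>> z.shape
(13, 5)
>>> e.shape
(17, 5)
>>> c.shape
(13, 17)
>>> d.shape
(13, 17)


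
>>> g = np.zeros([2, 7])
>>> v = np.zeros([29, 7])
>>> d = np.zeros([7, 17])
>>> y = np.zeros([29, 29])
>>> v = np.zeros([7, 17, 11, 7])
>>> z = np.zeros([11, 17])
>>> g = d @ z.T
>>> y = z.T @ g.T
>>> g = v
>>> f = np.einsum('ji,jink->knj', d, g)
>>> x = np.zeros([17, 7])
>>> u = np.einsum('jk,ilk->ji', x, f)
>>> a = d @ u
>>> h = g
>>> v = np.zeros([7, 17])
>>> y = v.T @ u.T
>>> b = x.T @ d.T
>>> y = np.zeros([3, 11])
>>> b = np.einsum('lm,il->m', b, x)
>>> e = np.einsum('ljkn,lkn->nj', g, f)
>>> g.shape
(7, 17, 11, 7)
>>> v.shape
(7, 17)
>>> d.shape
(7, 17)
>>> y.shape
(3, 11)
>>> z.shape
(11, 17)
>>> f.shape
(7, 11, 7)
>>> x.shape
(17, 7)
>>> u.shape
(17, 7)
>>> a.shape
(7, 7)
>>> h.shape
(7, 17, 11, 7)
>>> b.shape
(7,)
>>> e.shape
(7, 17)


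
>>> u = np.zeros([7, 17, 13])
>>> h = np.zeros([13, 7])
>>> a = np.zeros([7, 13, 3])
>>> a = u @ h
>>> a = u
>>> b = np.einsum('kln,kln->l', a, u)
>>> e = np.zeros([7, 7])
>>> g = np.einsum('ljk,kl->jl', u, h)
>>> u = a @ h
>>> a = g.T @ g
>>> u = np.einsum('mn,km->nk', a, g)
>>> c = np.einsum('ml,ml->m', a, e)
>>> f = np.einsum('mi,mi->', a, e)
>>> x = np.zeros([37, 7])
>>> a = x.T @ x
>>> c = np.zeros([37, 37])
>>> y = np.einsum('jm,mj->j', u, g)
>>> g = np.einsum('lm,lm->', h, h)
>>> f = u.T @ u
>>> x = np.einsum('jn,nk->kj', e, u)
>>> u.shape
(7, 17)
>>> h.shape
(13, 7)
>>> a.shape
(7, 7)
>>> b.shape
(17,)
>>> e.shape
(7, 7)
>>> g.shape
()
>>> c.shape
(37, 37)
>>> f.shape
(17, 17)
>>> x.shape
(17, 7)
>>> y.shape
(7,)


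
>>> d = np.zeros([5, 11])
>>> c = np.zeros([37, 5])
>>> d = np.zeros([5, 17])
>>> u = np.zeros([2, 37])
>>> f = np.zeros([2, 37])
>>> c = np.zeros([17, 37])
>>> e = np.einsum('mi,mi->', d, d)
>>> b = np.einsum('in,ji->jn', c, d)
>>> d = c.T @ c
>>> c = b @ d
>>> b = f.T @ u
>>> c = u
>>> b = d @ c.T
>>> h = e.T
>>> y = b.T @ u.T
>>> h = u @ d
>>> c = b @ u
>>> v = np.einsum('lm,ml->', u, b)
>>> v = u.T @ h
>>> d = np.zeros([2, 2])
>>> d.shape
(2, 2)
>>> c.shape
(37, 37)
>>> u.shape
(2, 37)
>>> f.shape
(2, 37)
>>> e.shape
()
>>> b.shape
(37, 2)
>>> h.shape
(2, 37)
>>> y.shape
(2, 2)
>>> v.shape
(37, 37)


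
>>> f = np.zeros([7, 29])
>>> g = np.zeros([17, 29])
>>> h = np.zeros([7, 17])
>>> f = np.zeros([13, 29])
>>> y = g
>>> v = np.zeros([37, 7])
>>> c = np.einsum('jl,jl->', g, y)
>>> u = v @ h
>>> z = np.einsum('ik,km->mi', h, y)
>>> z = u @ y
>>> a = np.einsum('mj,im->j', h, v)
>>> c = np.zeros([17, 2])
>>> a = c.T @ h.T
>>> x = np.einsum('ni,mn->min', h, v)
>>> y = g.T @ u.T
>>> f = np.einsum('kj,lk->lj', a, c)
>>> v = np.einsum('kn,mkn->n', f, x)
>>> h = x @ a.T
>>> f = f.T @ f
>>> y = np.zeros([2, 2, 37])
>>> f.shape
(7, 7)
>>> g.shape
(17, 29)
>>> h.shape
(37, 17, 2)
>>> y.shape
(2, 2, 37)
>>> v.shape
(7,)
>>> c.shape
(17, 2)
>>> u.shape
(37, 17)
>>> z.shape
(37, 29)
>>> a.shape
(2, 7)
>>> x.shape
(37, 17, 7)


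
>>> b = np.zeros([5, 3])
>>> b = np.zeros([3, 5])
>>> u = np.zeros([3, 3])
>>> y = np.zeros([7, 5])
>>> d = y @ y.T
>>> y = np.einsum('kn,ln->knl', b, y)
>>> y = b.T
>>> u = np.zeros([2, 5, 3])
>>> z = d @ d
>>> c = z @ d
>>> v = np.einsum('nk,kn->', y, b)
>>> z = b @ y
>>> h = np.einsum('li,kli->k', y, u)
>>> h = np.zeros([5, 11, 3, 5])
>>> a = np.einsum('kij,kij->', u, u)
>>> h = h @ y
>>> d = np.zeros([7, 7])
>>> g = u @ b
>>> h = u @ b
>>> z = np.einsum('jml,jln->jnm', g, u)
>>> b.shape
(3, 5)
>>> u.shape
(2, 5, 3)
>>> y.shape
(5, 3)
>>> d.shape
(7, 7)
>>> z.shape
(2, 3, 5)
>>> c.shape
(7, 7)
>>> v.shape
()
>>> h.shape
(2, 5, 5)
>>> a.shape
()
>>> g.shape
(2, 5, 5)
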